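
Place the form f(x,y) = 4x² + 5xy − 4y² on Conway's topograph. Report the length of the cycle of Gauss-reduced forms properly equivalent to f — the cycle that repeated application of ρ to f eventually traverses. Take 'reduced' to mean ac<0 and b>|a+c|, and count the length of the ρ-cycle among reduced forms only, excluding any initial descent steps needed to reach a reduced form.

D = 89, ⌊√D⌋ = 9
river: ρ → (-4,3,5)
river: ρ → (5,7,-2)
river: ρ → (-2,9,1)
river: ρ → (1,9,-2)
river: ρ → (-2,7,5)
river: ρ → (5,3,-4)
river: ρ → (-4,5,4)
river: ρ → (4,3,-5)
river: ρ → (-5,7,2)
river: ρ → (2,9,-1)
river: ρ → (-1,9,2)
river: ρ → (2,7,-5)
river: ρ → (-5,3,4)
river: ρ → (4,5,-4)
ρ-cycle length = 14 (tail of 0 descent steps not counted)

14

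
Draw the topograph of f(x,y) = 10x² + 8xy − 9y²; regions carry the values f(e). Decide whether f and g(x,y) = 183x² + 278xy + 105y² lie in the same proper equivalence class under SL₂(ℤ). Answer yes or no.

D₁ = 424, D₂ = 424
river cycle of f (length 18): (-9, 10, 9), (9, 8, -10), (-10, 12, 7), (7, 16, -6), (-6, 20, 1), (1, 20, -6), (-6, 16, 7), (7, 12, -10), (-10, 8, 9), (9, 10, -9), … (8 more)
river cycle of g (length 18): (10, 8, -9), (-9, 10, 9), (9, 8, -10), (-10, 12, 7), (7, 16, -6), (-6, 20, 1), (1, 20, -6), (-6, 16, 7), (7, 12, -10), (-10, 8, 9), … (8 more)
cycles coincide ⇒ equivalent

yes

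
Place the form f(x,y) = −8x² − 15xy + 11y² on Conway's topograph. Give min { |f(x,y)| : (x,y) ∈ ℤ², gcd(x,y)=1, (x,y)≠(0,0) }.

descent: ρ → (11,15,-8)  [lands on river]
river: ρ → (-8,17,9)
river: ρ → (9,19,-6)
river: ρ → (-6,17,12)
river: ρ → (12,7,-11)
river: ρ → (-11,15,8)
river: ρ → (8,17,-9)
river: ρ → (-9,19,6)
river: ρ → (6,17,-12)
river: ρ → (-12,7,11)
closes: descent 1, river 10
min |a| on river = 6

6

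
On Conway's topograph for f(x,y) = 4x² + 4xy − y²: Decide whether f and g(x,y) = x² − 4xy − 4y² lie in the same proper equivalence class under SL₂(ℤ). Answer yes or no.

D₁ = 32, D₂ = 32
river cycle of f (length 2): (-1, 4, 4), (4, 4, -1)
river cycle of g (length 2): (-4, 4, 1), (1, 4, -4)
cycles differ ⇒ inequivalent

no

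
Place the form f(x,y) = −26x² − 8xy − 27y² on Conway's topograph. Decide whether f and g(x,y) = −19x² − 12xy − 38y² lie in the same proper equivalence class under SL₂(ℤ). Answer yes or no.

D₁ = -2744, D₂ = -2744
f is negative-definite; reduce −f:
−f: reduced (well bottom): (26,8,27) with a≤c, −a<b≤a
flip sign back: reduced form of f is (-26,-8,-27)
g is negative-definite; reduce −g:
−g: reduced (well bottom): (19,12,38) with a≤c, −a<b≤a
flip sign back: reduced form of g is (-19,-12,-38)
reduced forms (-26, -8, -27) vs (-19, -12, -38) ⇒ inequivalent

no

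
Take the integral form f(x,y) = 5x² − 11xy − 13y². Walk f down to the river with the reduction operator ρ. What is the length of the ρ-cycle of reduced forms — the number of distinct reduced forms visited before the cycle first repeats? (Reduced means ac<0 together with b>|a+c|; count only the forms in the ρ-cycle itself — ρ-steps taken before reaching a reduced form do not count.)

D = 381, ⌊√D⌋ = 19
descent: ρ → (-13,11,5)  [lands on river]
river: ρ → (5,19,-1)
river: ρ → (-1,19,5)
river: ρ → (5,11,-13)
river: ρ → (-13,15,3)
river: ρ → (3,15,-13)
ρ-cycle length = 6 (tail of 1 descent step not counted)

6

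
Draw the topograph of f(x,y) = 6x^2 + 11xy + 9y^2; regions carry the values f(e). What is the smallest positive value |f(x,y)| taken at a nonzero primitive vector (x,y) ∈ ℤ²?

translate: b→-1 (≡11 mod 12), so (6,11,9)→(6,-1,4)
flip: (6,-1,4)→(4,1,6)
reduced (well bottom): (4,1,6) with a≤c, −a<b≤a
well minimum = a = 4

4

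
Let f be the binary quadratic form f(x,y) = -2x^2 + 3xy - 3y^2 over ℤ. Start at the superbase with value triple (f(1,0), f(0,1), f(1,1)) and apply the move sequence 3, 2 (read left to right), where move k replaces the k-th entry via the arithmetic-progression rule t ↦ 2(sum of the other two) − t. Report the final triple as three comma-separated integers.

start (-2,-3,-2) = (f(1,0),f(0,1),f(1,1))
replace slot 3: 2·((-2)+(-3)) − (-2) = -8 → (-2,-3,-8)
replace slot 2: 2·((-2)+(-8)) − (-3) = -17 → (-2,-17,-8)

-2,-17,-8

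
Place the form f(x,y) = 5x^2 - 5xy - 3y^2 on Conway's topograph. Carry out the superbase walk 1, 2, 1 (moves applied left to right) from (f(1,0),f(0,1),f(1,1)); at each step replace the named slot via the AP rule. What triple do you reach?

start (5,-3,-3) = (f(1,0),f(0,1),f(1,1))
replace slot 1: 2·((-3)+(-3)) − 5 = -17 → (-17,-3,-3)
replace slot 2: 2·((-17)+(-3)) − (-3) = -37 → (-17,-37,-3)
replace slot 1: 2·((-37)+(-3)) − (-17) = -63 → (-63,-37,-3)

-63,-37,-3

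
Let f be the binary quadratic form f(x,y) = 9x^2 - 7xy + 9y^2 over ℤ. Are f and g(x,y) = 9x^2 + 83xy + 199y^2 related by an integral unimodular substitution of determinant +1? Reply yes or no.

D₁ = -275, D₂ = -275
f: flip: (9,-7,9)→(9,7,9)
f: reduced (well bottom): (9,7,9) with a≤c, −a<b≤a
g: translate: b→-7 (≡83 mod 18), so (9,83,199)→(9,-7,9)
g: flip: (9,-7,9)→(9,7,9)
g: reduced (well bottom): (9,7,9) with a≤c, −a<b≤a
reduced forms (9, 7, 9) vs (9, 7, 9) ⇒ equivalent

yes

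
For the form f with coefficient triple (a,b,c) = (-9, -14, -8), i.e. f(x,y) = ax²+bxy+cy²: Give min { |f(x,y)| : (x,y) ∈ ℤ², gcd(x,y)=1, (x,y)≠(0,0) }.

translate: b→-4 (≡14 mod 18), so (9,14,8)→(9,-4,3)
flip: (9,-4,3)→(3,4,9)
translate: b→-2 (≡4 mod 6), so (3,4,9)→(3,-2,8)
reduced (well bottom): (3,-2,8) with a≤c, −a<b≤a
well minimum |f| = |-3| = 3 (negative-definite)

3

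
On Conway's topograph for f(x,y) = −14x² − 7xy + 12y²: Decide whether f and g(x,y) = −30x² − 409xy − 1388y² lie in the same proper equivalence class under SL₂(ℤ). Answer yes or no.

D₁ = 721, D₂ = 721
river cycle of f (length 36): (12, 7, -14), (-14, 21, 5), (5, 19, -18), (-18, 17, 6), (6, 19, -15), (-15, 11, 10), (10, 9, -16), (-16, 23, 3), (3, 25, -8), (-8, 23, 6), … (26 more)
river cycle of g (length 36): (5, 19, -18), (-18, 17, 6), (6, 19, -15), (-15, 11, 10), (10, 9, -16), (-16, 23, 3), (3, 25, -8), (-8, 23, 6), (6, 25, -4), (-4, 23, 12), … (26 more)
cycles coincide ⇒ equivalent

yes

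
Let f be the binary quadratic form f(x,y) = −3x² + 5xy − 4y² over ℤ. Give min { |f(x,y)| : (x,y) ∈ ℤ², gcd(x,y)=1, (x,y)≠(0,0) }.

translate: b→1 (≡-5 mod 6), so (3,-5,4)→(3,1,2)
flip: (3,1,2)→(2,-1,3)
reduced (well bottom): (2,-1,3) with a≤c, −a<b≤a
well minimum |f| = |-2| = 2 (negative-definite)

2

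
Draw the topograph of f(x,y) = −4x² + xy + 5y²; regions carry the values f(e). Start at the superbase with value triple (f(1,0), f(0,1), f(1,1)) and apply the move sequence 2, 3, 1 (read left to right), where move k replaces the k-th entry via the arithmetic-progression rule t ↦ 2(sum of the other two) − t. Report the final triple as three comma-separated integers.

start (-4,5,2) = (f(1,0),f(0,1),f(1,1))
replace slot 2: 2·((-4)+2) − 5 = -9 → (-4,-9,2)
replace slot 3: 2·((-4)+(-9)) − 2 = -28 → (-4,-9,-28)
replace slot 1: 2·((-9)+(-28)) − (-4) = -70 → (-70,-9,-28)

-70,-9,-28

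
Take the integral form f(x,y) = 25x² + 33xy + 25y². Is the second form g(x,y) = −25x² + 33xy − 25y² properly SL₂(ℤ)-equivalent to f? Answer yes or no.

D₁ = -1411, D₂ = -1411
f: translate: b→-17 (≡33 mod 50), so (25,33,25)→(25,-17,17)
f: flip: (25,-17,17)→(17,17,25)
f: reduced (well bottom): (17,17,25) with a≤c, −a<b≤a
g is negative-definite; reduce −g:
−g: translate: b→17 (≡-33 mod 50), so (25,-33,25)→(25,17,17)
−g: flip: (25,17,17)→(17,-17,25)
−g: translate: b→17 (≡-17 mod 34), so (17,-17,25)→(17,17,25)
−g: reduced (well bottom): (17,17,25) with a≤c, −a<b≤a
flip sign back: reduced form of g is (-17,-17,-25)
reduced forms (17, 17, 25) vs (-17, -17, -25) ⇒ inequivalent

no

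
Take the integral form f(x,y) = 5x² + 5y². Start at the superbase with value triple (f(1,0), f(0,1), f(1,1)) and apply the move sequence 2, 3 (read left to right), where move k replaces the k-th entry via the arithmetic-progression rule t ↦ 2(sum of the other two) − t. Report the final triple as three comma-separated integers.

start (5,5,10) = (f(1,0),f(0,1),f(1,1))
replace slot 2: 2·(5+10) − 5 = 25 → (5,25,10)
replace slot 3: 2·(5+25) − 10 = 50 → (5,25,50)

5,25,50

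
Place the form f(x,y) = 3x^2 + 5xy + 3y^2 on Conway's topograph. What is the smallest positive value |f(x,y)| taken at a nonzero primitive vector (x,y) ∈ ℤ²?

translate: b→-1 (≡5 mod 6), so (3,5,3)→(3,-1,1)
flip: (3,-1,1)→(1,1,3)
reduced (well bottom): (1,1,3) with a≤c, −a<b≤a
well minimum = a = 1

1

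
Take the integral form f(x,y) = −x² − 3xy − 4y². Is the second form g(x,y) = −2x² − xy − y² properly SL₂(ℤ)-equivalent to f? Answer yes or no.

D₁ = -7, D₂ = -7
f is negative-definite; reduce −f:
−f: translate: b→1 (≡3 mod 2), so (1,3,4)→(1,1,2)
−f: reduced (well bottom): (1,1,2) with a≤c, −a<b≤a
flip sign back: reduced form of f is (-1,-1,-2)
g is negative-definite; reduce −g:
−g: flip: (2,1,1)→(1,-1,2)
−g: translate: b→1 (≡-1 mod 2), so (1,-1,2)→(1,1,2)
−g: reduced (well bottom): (1,1,2) with a≤c, −a<b≤a
flip sign back: reduced form of g is (-1,-1,-2)
reduced forms (-1, -1, -2) vs (-1, -1, -2) ⇒ equivalent

yes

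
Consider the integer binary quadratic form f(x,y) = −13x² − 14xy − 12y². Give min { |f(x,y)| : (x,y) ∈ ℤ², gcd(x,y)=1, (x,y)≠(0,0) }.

translate: b→-12 (≡14 mod 26), so (13,14,12)→(13,-12,11)
flip: (13,-12,11)→(11,12,13)
translate: b→-10 (≡12 mod 22), so (11,12,13)→(11,-10,12)
reduced (well bottom): (11,-10,12) with a≤c, −a<b≤a
well minimum |f| = |-11| = 11 (negative-definite)

11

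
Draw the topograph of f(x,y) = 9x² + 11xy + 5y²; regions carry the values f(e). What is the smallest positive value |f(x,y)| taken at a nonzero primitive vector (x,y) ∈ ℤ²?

translate: b→-7 (≡11 mod 18), so (9,11,5)→(9,-7,3)
flip: (9,-7,3)→(3,7,9)
translate: b→1 (≡7 mod 6), so (3,7,9)→(3,1,5)
reduced (well bottom): (3,1,5) with a≤c, −a<b≤a
well minimum = a = 3

3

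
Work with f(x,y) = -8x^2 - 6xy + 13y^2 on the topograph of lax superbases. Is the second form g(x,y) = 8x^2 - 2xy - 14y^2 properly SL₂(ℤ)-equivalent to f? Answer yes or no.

D₁ = 452, D₂ = 452
river cycle of f (length 18): (13, 6, -8), (-8, 10, 11), (11, 12, -7), (-7, 16, 7), (7, 12, -11), (-11, 10, 8), (8, 6, -13), (-13, 20, 1), (1, 20, -13), (-13, 6, 8), … (8 more)
river cycle of g (length 14): (8, 14, -8), (-8, 18, 4), (4, 14, -16), (-16, 18, 2), (2, 18, -16), (-16, 14, 4), (4, 18, -8), (-8, 14, 8), (8, 18, -4), (-4, 14, 16), … (4 more)
cycles differ ⇒ inequivalent

no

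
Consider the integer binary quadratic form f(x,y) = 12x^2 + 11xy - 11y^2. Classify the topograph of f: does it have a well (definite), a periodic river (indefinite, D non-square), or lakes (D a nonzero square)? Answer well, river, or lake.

D = b²−4ac = 11² − 4·12·(-11) = 649
D > 0 non-square ⇒ indefinite ⇒ periodic river

river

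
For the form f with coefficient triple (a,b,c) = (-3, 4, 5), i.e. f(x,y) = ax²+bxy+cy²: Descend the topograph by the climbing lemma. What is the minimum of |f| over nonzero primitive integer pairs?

river: ρ → (5,6,-2)
river: ρ → (-2,6,5)
river: ρ → (5,4,-3)
river: ρ → (-3,8,1)
river: ρ → (1,8,-3)
river: ρ → (-3,4,5)
closes: descent 0, river 6
min |a| on river = 1

1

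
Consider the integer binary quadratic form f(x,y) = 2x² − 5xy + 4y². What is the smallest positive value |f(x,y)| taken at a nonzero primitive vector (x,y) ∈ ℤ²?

translate: b→-1 (≡-5 mod 4), so (2,-5,4)→(2,-1,1)
flip: (2,-1,1)→(1,1,2)
reduced (well bottom): (1,1,2) with a≤c, −a<b≤a
well minimum = a = 1

1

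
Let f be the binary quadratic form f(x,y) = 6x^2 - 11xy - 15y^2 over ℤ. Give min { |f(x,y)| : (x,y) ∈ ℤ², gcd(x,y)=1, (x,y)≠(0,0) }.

descent: ρ → (-15,11,6)  [lands on river]
river: ρ → (6,13,-13)
river: ρ → (-13,13,6)
river: ρ → (6,11,-15)
river: ρ → (-15,19,2)
river: ρ → (2,21,-5)
river: ρ → (-5,19,6)
river: ρ → (6,17,-8)
river: ρ → (-8,15,8)
river: ρ → (8,17,-6)
river: ρ → (-6,19,5)
river: ρ → (5,21,-2)
river: ρ → (-2,19,15)
river: ρ → (15,11,-6)
river: ρ → (-6,13,13)
river: ρ → (13,13,-6)
river: ρ → (-6,11,15)
river: ρ → (15,19,-2)
river: ρ → (-2,21,5)
river: ρ → (5,19,-6)
river: ρ → (-6,17,8)
river: ρ → (8,15,-8)
river: ρ → (-8,17,6)
river: ρ → (6,19,-5)
river: ρ → (-5,21,2)
river: ρ → (2,19,-15)
closes: descent 1, river 26
min |a| on river = 2

2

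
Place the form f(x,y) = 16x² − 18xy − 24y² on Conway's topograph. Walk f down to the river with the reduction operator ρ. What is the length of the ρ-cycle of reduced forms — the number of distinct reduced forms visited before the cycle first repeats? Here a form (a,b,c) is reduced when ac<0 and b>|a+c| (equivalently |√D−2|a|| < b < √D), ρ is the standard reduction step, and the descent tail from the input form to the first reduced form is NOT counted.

D = 1860, ⌊√D⌋ = 43
descent: ρ → (-24,18,16)  [lands on river]
river: ρ → (16,14,-26)
river: ρ → (-26,38,4)
river: ρ → (4,42,-6)
river: ρ → (-6,42,4)
river: ρ → (4,38,-26)
river: ρ → (-26,14,16)
river: ρ → (16,18,-24)
river: ρ → (-24,30,10)
river: ρ → (10,30,-24)
ρ-cycle length = 10 (tail of 1 descent step not counted)

10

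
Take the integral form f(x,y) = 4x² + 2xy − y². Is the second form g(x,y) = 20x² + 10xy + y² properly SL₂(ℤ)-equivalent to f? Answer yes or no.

D₁ = 20, D₂ = 20
river cycle of f (length 2): (-1, 4, 1), (1, 4, -1)
river cycle of g (length 2): (1, 4, -1), (-1, 4, 1)
cycles coincide ⇒ equivalent

yes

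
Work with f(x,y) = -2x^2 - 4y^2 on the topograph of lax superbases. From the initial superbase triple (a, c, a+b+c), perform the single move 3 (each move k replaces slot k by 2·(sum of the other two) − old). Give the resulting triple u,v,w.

start (-2,-4,-6) = (f(1,0),f(0,1),f(1,1))
replace slot 3: 2·((-2)+(-4)) − (-6) = -6 → (-2,-4,-6)

-2,-4,-6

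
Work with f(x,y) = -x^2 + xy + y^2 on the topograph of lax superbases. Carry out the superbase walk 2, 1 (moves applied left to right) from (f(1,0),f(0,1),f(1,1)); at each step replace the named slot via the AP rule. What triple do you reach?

start (-1,1,1) = (f(1,0),f(0,1),f(1,1))
replace slot 2: 2·((-1)+1) − 1 = -1 → (-1,-1,1)
replace slot 1: 2·((-1)+1) − (-1) = 1 → (1,-1,1)

1,-1,1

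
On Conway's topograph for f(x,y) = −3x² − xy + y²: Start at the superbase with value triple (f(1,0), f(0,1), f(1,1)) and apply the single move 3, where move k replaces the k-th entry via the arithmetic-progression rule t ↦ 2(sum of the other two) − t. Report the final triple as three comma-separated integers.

start (-3,1,-3) = (f(1,0),f(0,1),f(1,1))
replace slot 3: 2·((-3)+1) − (-3) = -1 → (-3,1,-1)

-3,1,-1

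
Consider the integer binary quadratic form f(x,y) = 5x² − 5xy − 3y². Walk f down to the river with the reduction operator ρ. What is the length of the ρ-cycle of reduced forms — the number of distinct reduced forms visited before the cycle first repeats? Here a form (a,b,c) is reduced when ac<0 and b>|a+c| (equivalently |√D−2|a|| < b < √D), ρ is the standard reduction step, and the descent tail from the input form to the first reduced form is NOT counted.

D = 85, ⌊√D⌋ = 9
descent: ρ → (-3,5,5)  [lands on river]
river: ρ → (5,5,-3)
river: ρ → (-3,7,3)
river: ρ → (3,5,-5)
river: ρ → (-5,5,3)
river: ρ → (3,7,-3)
ρ-cycle length = 6 (tail of 1 descent step not counted)

6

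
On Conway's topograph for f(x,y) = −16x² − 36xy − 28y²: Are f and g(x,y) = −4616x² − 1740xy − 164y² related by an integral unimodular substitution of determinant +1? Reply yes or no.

D₁ = -496, D₂ = -496
f is negative-definite; reduce −f:
−f: translate: b→4 (≡36 mod 32), so (16,36,28)→(16,4,8)
−f: flip: (16,4,8)→(8,-4,16)
−f: reduced (well bottom): (8,-4,16) with a≤c, −a<b≤a
flip sign back: reduced form of f is (-8,4,-16)
g is negative-definite; reduce −g:
−g: flip: (4616,1740,164)→(164,-1740,4616)
−g: translate: b→-100 (≡-1740 mod 328), so (164,-1740,4616)→(164,-100,16)
−g: flip: (164,-100,16)→(16,100,164)
−g: translate: b→4 (≡100 mod 32), so (16,100,164)→(16,4,8)
−g: flip: (16,4,8)→(8,-4,16)
−g: reduced (well bottom): (8,-4,16) with a≤c, −a<b≤a
flip sign back: reduced form of g is (-8,4,-16)
reduced forms (-8, 4, -16) vs (-8, 4, -16) ⇒ equivalent

yes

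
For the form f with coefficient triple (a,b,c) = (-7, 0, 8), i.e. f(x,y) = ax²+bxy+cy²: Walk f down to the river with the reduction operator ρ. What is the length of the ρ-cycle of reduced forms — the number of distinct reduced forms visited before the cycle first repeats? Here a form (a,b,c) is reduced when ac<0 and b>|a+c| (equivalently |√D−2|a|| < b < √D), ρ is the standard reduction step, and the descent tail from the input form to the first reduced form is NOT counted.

D = 224, ⌊√D⌋ = 14
descent: ρ → (8,0,-7)
descent: ρ → (-7,14,1)  [lands on river]
river: ρ → (1,14,-7)
ρ-cycle length = 2 (tail of 2 descent steps not counted)

2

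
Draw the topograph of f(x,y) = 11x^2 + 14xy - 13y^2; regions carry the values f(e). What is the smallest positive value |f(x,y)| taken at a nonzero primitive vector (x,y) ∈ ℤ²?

river: ρ → (-13,12,12)
river: ρ → (12,12,-13)
river: ρ → (-13,14,11)
river: ρ → (11,8,-16)
river: ρ → (-16,24,3)
river: ρ → (3,24,-16)
river: ρ → (-16,8,11)
river: ρ → (11,14,-13)
closes: descent 0, river 8
min |a| on river = 3

3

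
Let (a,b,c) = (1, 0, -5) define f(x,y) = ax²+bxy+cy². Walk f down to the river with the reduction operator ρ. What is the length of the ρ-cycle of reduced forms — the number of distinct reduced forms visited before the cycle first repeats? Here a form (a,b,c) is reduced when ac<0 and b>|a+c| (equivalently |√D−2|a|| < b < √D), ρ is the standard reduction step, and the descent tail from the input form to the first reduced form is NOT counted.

D = 20, ⌊√D⌋ = 4
descent: ρ → (-5,0,1)
descent: ρ → (1,4,-1)  [lands on river]
river: ρ → (-1,4,1)
ρ-cycle length = 2 (tail of 2 descent steps not counted)

2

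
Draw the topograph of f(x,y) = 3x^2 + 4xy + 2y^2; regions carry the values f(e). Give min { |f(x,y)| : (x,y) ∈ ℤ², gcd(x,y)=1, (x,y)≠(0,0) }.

translate: b→-2 (≡4 mod 6), so (3,4,2)→(3,-2,1)
flip: (3,-2,1)→(1,2,3)
translate: b→0 (≡2 mod 2), so (1,2,3)→(1,0,2)
reduced (well bottom): (1,0,2) with a≤c, −a<b≤a
well minimum = a = 1

1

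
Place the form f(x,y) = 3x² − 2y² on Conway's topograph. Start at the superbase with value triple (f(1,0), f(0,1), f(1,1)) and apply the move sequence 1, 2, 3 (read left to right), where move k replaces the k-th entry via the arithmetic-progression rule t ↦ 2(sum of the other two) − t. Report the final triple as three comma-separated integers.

start (3,-2,1) = (f(1,0),f(0,1),f(1,1))
replace slot 1: 2·((-2)+1) − 3 = -5 → (-5,-2,1)
replace slot 2: 2·((-5)+1) − (-2) = -6 → (-5,-6,1)
replace slot 3: 2·((-5)+(-6)) − 1 = -23 → (-5,-6,-23)

-5,-6,-23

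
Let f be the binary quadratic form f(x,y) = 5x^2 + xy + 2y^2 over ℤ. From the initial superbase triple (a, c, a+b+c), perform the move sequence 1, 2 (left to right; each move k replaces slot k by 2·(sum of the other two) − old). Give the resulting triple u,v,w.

start (5,2,8) = (f(1,0),f(0,1),f(1,1))
replace slot 1: 2·(2+8) − 5 = 15 → (15,2,8)
replace slot 2: 2·(15+8) − 2 = 44 → (15,44,8)

15,44,8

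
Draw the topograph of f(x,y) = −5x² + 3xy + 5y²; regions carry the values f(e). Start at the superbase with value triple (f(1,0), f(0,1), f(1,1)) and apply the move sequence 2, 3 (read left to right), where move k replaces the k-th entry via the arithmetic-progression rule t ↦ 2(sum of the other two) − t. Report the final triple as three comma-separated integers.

start (-5,5,3) = (f(1,0),f(0,1),f(1,1))
replace slot 2: 2·((-5)+3) − 5 = -9 → (-5,-9,3)
replace slot 3: 2·((-5)+(-9)) − 3 = -31 → (-5,-9,-31)

-5,-9,-31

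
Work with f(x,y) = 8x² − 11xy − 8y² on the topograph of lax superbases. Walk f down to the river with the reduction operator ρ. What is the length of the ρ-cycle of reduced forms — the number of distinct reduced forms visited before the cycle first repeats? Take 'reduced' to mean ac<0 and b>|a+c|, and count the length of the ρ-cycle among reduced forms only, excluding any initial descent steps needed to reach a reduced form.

D = 377, ⌊√D⌋ = 19
descent: ρ → (-8,11,8)  [lands on river]
river: ρ → (8,5,-11)
river: ρ → (-11,17,2)
river: ρ → (2,19,-2)
river: ρ → (-2,17,11)
river: ρ → (11,5,-8)
ρ-cycle length = 6 (tail of 1 descent step not counted)

6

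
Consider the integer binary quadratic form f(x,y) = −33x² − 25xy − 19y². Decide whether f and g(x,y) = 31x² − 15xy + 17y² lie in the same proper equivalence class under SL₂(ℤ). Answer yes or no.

D₁ = -1883, D₂ = -1883
f is negative-definite; reduce −f:
−f: flip: (33,25,19)→(19,-25,33)
−f: translate: b→13 (≡-25 mod 38), so (19,-25,33)→(19,13,27)
−f: reduced (well bottom): (19,13,27) with a≤c, −a<b≤a
flip sign back: reduced form of f is (-19,-13,-27)
g: flip: (31,-15,17)→(17,15,31)
g: reduced (well bottom): (17,15,31) with a≤c, −a<b≤a
reduced forms (-19, -13, -27) vs (17, 15, 31) ⇒ inequivalent

no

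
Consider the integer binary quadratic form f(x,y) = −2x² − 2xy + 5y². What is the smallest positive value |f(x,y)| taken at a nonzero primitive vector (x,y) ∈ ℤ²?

descent: ρ → (5,2,-2)
descent: ρ → (-2,6,1)  [lands on river]
river: ρ → (1,6,-2)
closes: descent 2, river 2
min |a| on river = 1

1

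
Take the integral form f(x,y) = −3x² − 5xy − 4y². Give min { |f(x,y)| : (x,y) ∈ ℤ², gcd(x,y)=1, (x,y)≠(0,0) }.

translate: b→-1 (≡5 mod 6), so (3,5,4)→(3,-1,2)
flip: (3,-1,2)→(2,1,3)
reduced (well bottom): (2,1,3) with a≤c, −a<b≤a
well minimum |f| = |-2| = 2 (negative-definite)

2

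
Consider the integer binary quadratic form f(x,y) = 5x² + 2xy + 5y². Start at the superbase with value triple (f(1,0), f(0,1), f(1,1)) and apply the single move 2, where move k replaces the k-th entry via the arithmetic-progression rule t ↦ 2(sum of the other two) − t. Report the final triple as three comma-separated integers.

start (5,5,12) = (f(1,0),f(0,1),f(1,1))
replace slot 2: 2·(5+12) − 5 = 29 → (5,29,12)

5,29,12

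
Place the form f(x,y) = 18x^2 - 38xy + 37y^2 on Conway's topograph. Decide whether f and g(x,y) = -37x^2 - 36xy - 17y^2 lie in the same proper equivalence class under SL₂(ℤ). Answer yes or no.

D₁ = -1220, D₂ = -1220
f: translate: b→-2 (≡-38 mod 36), so (18,-38,37)→(18,-2,17)
f: flip: (18,-2,17)→(17,2,18)
f: reduced (well bottom): (17,2,18) with a≤c, −a<b≤a
g is negative-definite; reduce −g:
−g: flip: (37,36,17)→(17,-36,37)
−g: translate: b→-2 (≡-36 mod 34), so (17,-36,37)→(17,-2,18)
−g: reduced (well bottom): (17,-2,18) with a≤c, −a<b≤a
flip sign back: reduced form of g is (-17,2,-18)
reduced forms (17, 2, 18) vs (-17, 2, -18) ⇒ inequivalent

no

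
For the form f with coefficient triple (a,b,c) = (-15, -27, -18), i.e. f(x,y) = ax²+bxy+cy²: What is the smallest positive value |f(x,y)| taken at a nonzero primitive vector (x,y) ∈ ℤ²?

translate: b→-3 (≡27 mod 30), so (15,27,18)→(15,-3,6)
flip: (15,-3,6)→(6,3,15)
reduced (well bottom): (6,3,15) with a≤c, −a<b≤a
well minimum |f| = |-6| = 6 (negative-definite)

6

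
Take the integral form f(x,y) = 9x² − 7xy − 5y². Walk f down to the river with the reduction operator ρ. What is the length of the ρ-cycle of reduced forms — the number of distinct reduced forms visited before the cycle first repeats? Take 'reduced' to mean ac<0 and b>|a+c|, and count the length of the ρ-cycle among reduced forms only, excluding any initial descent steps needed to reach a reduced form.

D = 229, ⌊√D⌋ = 15
descent: ρ → (-5,7,9)  [lands on river]
river: ρ → (9,11,-3)
river: ρ → (-3,13,5)
river: ρ → (5,7,-9)
river: ρ → (-9,11,3)
river: ρ → (3,13,-5)
ρ-cycle length = 6 (tail of 1 descent step not counted)

6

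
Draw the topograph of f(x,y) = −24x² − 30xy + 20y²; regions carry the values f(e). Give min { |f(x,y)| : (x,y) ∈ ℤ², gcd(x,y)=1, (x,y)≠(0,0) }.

descent: ρ → (20,30,-24)  [lands on river]
river: ρ → (-24,18,26)
river: ρ → (26,34,-16)
river: ρ → (-16,30,30)
river: ρ → (30,30,-16)
river: ρ → (-16,34,26)
river: ρ → (26,18,-24)
river: ρ → (-24,30,20)
river: ρ → (20,50,-4)
river: ρ → (-4,46,44)
river: ρ → (44,42,-6)
river: ρ → (-6,42,44)
river: ρ → (44,46,-4)
river: ρ → (-4,50,20)
closes: descent 1, river 14
min |a| on river = 4

4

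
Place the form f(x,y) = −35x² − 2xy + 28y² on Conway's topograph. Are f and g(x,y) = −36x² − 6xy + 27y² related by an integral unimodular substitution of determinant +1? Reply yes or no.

D₁ = 3924, D₂ = 3924
river cycle of f (length 30): (28, 58, -5), (-5, 62, 4), (4, 58, -35), (-35, 12, 27), (27, 42, -20), (-20, 38, 31), (31, 24, -27), (-27, 30, 28), (28, 26, -29), (-29, 32, 25), … (20 more)
river cycle of g (length 30): (27, 60, -3), (-3, 60, 27), (27, 48, -15), (-15, 42, 36), (36, 30, -21), (-21, 54, 12), (12, 42, -45), (-45, 48, 9), (9, 60, -9), (-9, 48, 45), … (20 more)
cycles differ ⇒ inequivalent

no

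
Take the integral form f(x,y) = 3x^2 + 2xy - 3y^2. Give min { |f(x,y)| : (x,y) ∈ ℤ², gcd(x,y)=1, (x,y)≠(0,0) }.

river: ρ → (-3,4,2)
river: ρ → (2,4,-3)
river: ρ → (-3,2,3)
river: ρ → (3,4,-2)
river: ρ → (-2,4,3)
river: ρ → (3,2,-3)
closes: descent 0, river 6
min |a| on river = 2

2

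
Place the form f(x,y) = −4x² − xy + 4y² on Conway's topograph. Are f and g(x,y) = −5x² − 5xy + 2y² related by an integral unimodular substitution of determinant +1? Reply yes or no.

D₁ = 65, D₂ = 65
river cycle of f (length 6): (4, 1, -4), (-4, 7, 1), (1, 7, -4), (-4, 1, 4), (4, 7, -1), (-1, 7, 4)
river cycle of g (length 6): (2, 5, -5), (-5, 5, 2), (2, 7, -2), (-2, 5, 5), (5, 5, -2), (-2, 7, 2)
cycles differ ⇒ inequivalent

no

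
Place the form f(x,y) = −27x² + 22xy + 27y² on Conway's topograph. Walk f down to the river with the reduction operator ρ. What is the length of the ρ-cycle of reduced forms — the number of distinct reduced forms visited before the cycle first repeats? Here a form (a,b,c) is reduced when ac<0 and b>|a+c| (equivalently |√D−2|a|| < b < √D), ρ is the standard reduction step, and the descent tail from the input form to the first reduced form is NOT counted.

D = 3400, ⌊√D⌋ = 58
river: ρ → (27,32,-22)
river: ρ → (-22,56,3)
river: ρ → (3,58,-3)
river: ρ → (-3,56,22)
river: ρ → (22,32,-27)
river: ρ → (-27,22,27)
ρ-cycle length = 6 (tail of 0 descent steps not counted)

6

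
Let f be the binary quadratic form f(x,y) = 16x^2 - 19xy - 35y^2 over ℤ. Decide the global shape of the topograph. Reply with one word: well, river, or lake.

D = b²−4ac = (-19)² − 4·16·(-35) = 2601
D = 51² is a perfect square ⇒ form factors over ℤ ⇒ lakes

lake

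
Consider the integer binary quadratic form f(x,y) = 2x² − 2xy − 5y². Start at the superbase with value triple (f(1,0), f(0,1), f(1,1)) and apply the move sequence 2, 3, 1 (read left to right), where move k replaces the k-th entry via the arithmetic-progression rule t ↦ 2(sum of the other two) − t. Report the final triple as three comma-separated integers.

start (2,-5,-5) = (f(1,0),f(0,1),f(1,1))
replace slot 2: 2·(2+(-5)) − (-5) = -1 → (2,-1,-5)
replace slot 3: 2·(2+(-1)) − (-5) = 7 → (2,-1,7)
replace slot 1: 2·((-1)+7) − 2 = 10 → (10,-1,7)

10,-1,7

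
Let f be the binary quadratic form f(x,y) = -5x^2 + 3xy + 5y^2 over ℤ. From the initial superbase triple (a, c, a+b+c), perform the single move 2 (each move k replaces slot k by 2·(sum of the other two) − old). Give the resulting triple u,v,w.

start (-5,5,3) = (f(1,0),f(0,1),f(1,1))
replace slot 2: 2·((-5)+3) − 5 = -9 → (-5,-9,3)

-5,-9,3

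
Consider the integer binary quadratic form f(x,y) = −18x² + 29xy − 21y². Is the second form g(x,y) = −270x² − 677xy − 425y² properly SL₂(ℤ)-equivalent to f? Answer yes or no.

D₁ = -671, D₂ = -671
f is negative-definite; reduce −f:
−f: translate: b→7 (≡-29 mod 36), so (18,-29,21)→(18,7,10)
−f: flip: (18,7,10)→(10,-7,18)
−f: reduced (well bottom): (10,-7,18) with a≤c, −a<b≤a
flip sign back: reduced form of f is (-10,7,-18)
g is negative-definite; reduce −g:
−g: translate: b→137 (≡677 mod 540), so (270,677,425)→(270,137,18)
−g: flip: (270,137,18)→(18,-137,270)
−g: translate: b→7 (≡-137 mod 36), so (18,-137,270)→(18,7,10)
−g: flip: (18,7,10)→(10,-7,18)
−g: reduced (well bottom): (10,-7,18) with a≤c, −a<b≤a
flip sign back: reduced form of g is (-10,7,-18)
reduced forms (-10, 7, -18) vs (-10, 7, -18) ⇒ equivalent

yes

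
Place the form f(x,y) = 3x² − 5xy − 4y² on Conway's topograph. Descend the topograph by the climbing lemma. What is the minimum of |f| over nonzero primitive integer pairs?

descent: ρ → (-4,5,3)  [lands on river]
river: ρ → (3,7,-2)
river: ρ → (-2,5,6)
river: ρ → (6,7,-1)
river: ρ → (-1,7,6)
river: ρ → (6,5,-2)
river: ρ → (-2,7,3)
river: ρ → (3,5,-4)
river: ρ → (-4,3,4)
river: ρ → (4,5,-3)
river: ρ → (-3,7,2)
river: ρ → (2,5,-6)
river: ρ → (-6,7,1)
river: ρ → (1,7,-6)
river: ρ → (-6,5,2)
river: ρ → (2,7,-3)
river: ρ → (-3,5,4)
river: ρ → (4,3,-4)
closes: descent 1, river 18
min |a| on river = 1

1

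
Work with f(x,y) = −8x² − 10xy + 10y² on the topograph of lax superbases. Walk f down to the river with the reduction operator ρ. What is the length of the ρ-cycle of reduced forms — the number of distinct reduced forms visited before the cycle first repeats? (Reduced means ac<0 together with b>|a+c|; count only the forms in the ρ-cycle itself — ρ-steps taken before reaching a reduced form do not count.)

D = 420, ⌊√D⌋ = 20
descent: ρ → (10,10,-8)  [lands on river]
river: ρ → (-8,6,12)
river: ρ → (12,18,-2)
river: ρ → (-2,18,12)
river: ρ → (12,6,-8)
river: ρ → (-8,10,10)
ρ-cycle length = 6 (tail of 1 descent step not counted)

6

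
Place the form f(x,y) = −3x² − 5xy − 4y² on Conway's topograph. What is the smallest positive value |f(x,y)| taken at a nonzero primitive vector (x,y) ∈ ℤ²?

translate: b→-1 (≡5 mod 6), so (3,5,4)→(3,-1,2)
flip: (3,-1,2)→(2,1,3)
reduced (well bottom): (2,1,3) with a≤c, −a<b≤a
well minimum |f| = |-2| = 2 (negative-definite)

2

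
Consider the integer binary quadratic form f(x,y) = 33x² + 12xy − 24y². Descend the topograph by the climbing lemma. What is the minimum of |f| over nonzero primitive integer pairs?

river: ρ → (-24,36,21)
river: ρ → (21,48,-12)
river: ρ → (-12,48,21)
river: ρ → (21,36,-24)
river: ρ → (-24,12,33)
river: ρ → (33,54,-3)
river: ρ → (-3,54,33)
river: ρ → (33,12,-24)
closes: descent 0, river 8
min |a| on river = 3

3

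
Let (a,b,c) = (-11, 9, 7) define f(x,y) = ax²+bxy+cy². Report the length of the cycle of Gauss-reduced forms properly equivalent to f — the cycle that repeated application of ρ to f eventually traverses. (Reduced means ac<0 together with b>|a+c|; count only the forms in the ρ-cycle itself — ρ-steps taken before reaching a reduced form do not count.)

D = 389, ⌊√D⌋ = 19
river: ρ → (7,19,-1)
river: ρ → (-1,19,7)
river: ρ → (7,9,-11)
river: ρ → (-11,13,5)
river: ρ → (5,17,-5)
river: ρ → (-5,13,11)
river: ρ → (11,9,-7)
river: ρ → (-7,19,1)
river: ρ → (1,19,-7)
river: ρ → (-7,9,11)
river: ρ → (11,13,-5)
river: ρ → (-5,17,5)
river: ρ → (5,13,-11)
river: ρ → (-11,9,7)
ρ-cycle length = 14 (tail of 0 descent steps not counted)

14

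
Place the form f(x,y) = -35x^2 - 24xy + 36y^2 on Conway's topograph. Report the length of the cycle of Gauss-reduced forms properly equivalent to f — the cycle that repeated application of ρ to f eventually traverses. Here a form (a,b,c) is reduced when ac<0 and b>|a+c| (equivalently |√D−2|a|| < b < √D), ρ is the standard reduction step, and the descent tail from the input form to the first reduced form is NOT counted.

D = 5616, ⌊√D⌋ = 74
descent: ρ → (36,24,-35)  [lands on river]
river: ρ → (-35,46,25)
river: ρ → (25,54,-27)
river: ρ → (-27,54,25)
river: ρ → (25,46,-35)
river: ρ → (-35,24,36)
river: ρ → (36,48,-23)
river: ρ → (-23,44,40)
river: ρ → (40,36,-27)
river: ρ → (-27,72,4)
river: ρ → (4,72,-27)
river: ρ → (-27,36,40)
river: ρ → (40,44,-23)
river: ρ → (-23,48,36)
ρ-cycle length = 14 (tail of 1 descent step not counted)

14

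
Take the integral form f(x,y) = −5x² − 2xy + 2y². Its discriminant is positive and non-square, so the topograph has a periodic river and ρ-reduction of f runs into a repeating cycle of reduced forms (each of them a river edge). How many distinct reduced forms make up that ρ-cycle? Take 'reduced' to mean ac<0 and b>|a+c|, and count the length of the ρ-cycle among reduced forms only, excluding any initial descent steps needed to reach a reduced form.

D = 44, ⌊√D⌋ = 6
descent: ρ → (2,6,-1)  [lands on river]
river: ρ → (-1,6,2)
ρ-cycle length = 2 (tail of 1 descent step not counted)

2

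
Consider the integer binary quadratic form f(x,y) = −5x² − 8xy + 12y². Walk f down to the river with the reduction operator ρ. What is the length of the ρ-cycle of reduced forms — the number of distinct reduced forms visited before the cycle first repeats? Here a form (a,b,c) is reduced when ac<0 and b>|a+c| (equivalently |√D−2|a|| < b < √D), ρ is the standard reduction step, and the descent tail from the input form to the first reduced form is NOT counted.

D = 304, ⌊√D⌋ = 17
descent: ρ → (12,8,-5)  [lands on river]
river: ρ → (-5,12,8)
river: ρ → (8,4,-9)
river: ρ → (-9,14,3)
river: ρ → (3,16,-4)
river: ρ → (-4,16,3)
river: ρ → (3,14,-9)
river: ρ → (-9,4,8)
river: ρ → (8,12,-5)
river: ρ → (-5,8,12)
river: ρ → (12,16,-1)
river: ρ → (-1,16,12)
ρ-cycle length = 12 (tail of 1 descent step not counted)

12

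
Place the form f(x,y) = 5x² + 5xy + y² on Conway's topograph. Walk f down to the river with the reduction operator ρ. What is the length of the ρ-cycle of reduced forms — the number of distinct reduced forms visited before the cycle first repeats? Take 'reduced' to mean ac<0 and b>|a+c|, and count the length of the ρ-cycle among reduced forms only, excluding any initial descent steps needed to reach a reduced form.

D = 5, ⌊√D⌋ = 2
descent: ρ → (1,1,-1)  [lands on river]
river: ρ → (-1,1,1)
ρ-cycle length = 2 (tail of 1 descent step not counted)

2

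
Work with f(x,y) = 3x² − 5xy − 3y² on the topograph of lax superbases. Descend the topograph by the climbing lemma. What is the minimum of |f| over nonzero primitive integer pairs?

descent: ρ → (-3,5,3)  [lands on river]
river: ρ → (3,7,-1)
river: ρ → (-1,7,3)
river: ρ → (3,5,-3)
river: ρ → (-3,7,1)
river: ρ → (1,7,-3)
closes: descent 1, river 6
min |a| on river = 1

1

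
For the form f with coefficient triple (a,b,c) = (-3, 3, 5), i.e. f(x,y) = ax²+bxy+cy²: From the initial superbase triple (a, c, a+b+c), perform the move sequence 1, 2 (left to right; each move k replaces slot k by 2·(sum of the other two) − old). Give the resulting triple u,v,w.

start (-3,5,5) = (f(1,0),f(0,1),f(1,1))
replace slot 1: 2·(5+5) − (-3) = 23 → (23,5,5)
replace slot 2: 2·(23+5) − 5 = 51 → (23,51,5)

23,51,5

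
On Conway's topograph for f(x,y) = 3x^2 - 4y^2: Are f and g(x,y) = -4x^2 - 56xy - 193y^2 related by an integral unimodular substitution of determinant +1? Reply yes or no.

D₁ = 48, D₂ = 48
river cycle of f (length 2): (3, 6, -1), (-1, 6, 3)
river cycle of g (length 2): (3, 6, -1), (-1, 6, 3)
cycles coincide ⇒ equivalent

yes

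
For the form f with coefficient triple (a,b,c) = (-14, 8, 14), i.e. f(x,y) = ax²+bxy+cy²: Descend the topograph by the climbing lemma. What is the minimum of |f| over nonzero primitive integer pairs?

river: ρ → (14,20,-8)
river: ρ → (-8,28,2)
river: ρ → (2,28,-8)
river: ρ → (-8,20,14)
river: ρ → (14,8,-14)
river: ρ → (-14,20,8)
river: ρ → (8,28,-2)
river: ρ → (-2,28,8)
river: ρ → (8,20,-14)
river: ρ → (-14,8,14)
closes: descent 0, river 10
min |a| on river = 2

2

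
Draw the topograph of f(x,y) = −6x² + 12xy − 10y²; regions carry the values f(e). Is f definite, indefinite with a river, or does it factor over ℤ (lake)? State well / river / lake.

D = b²−4ac = 12² − 4·(-6)·(-10) = -96
D < 0 ⇒ definite ⇒ every region one sign ⇒ single well

well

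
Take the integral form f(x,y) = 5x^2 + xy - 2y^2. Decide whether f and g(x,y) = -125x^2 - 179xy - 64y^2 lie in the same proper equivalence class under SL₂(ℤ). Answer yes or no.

D₁ = 41, D₂ = 41
river cycle of f (length 10): (-2, 3, 4), (4, 5, -1), (-1, 5, 4), (4, 3, -2), (-2, 5, 2), (2, 3, -4), (-4, 5, 1), (1, 5, -4), (-4, 3, 2), (2, 5, -2)
river cycle of g (length 10): (-1, 5, 4), (4, 3, -2), (-2, 5, 2), (2, 3, -4), (-4, 5, 1), (1, 5, -4), (-4, 3, 2), (2, 5, -2), (-2, 3, 4), (4, 5, -1)
cycles coincide ⇒ equivalent

yes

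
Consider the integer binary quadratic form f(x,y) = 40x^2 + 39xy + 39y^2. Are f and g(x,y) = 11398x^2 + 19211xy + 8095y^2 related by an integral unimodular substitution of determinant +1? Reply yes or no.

D₁ = -4719, D₂ = -4719
f: flip: (40,39,39)→(39,-39,40)
f: translate: b→39 (≡-39 mod 78), so (39,-39,40)→(39,39,40)
f: reduced (well bottom): (39,39,40) with a≤c, −a<b≤a
g: translate: b→-3585 (≡19211 mod 22796), so (11398,19211,8095)→(11398,-3585,282)
g: flip: (11398,-3585,282)→(282,3585,11398)
g: translate: b→201 (≡3585 mod 564), so (282,3585,11398)→(282,201,40)
g: flip: (282,201,40)→(40,-201,282)
g: translate: b→39 (≡-201 mod 80), so (40,-201,282)→(40,39,39)
g: flip: (40,39,39)→(39,-39,40)
g: translate: b→39 (≡-39 mod 78), so (39,-39,40)→(39,39,40)
g: reduced (well bottom): (39,39,40) with a≤c, −a<b≤a
reduced forms (39, 39, 40) vs (39, 39, 40) ⇒ equivalent

yes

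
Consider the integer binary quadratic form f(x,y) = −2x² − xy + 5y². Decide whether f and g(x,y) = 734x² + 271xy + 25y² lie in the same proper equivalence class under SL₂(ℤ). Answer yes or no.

D₁ = 41, D₂ = 41
river cycle of f (length 10): (-2, 3, 4), (4, 5, -1), (-1, 5, 4), (4, 3, -2), (-2, 5, 2), (2, 3, -4), (-4, 5, 1), (1, 5, -4), (-4, 3, 2), (2, 5, -2)
river cycle of g (length 10): (4, 5, -1), (-1, 5, 4), (4, 3, -2), (-2, 5, 2), (2, 3, -4), (-4, 5, 1), (1, 5, -4), (-4, 3, 2), (2, 5, -2), (-2, 3, 4)
cycles coincide ⇒ equivalent

yes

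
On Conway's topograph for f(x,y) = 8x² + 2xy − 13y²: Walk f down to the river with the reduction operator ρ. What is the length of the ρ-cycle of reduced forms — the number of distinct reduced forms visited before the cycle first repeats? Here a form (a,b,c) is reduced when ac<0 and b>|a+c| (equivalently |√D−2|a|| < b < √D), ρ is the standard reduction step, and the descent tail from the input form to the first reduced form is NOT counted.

D = 420, ⌊√D⌋ = 20
descent: ρ → (-13,-2,8)
descent: ρ → (8,18,-3)  [lands on river]
river: ρ → (-3,18,8)
river: ρ → (8,14,-7)
river: ρ → (-7,14,8)
ρ-cycle length = 4 (tail of 2 descent steps not counted)

4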